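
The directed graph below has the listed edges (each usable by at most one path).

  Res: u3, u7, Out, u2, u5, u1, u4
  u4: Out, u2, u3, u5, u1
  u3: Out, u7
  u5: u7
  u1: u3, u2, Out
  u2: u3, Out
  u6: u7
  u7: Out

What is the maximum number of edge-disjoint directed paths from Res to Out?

Assign every edge capacity 1; by Menger, the answer equals the max flow.
Path Res→Out (+1); total 1.
Path Res→u1→Out (+1); total 2.
Path Res→u2→Out (+1); total 3.
Path Res→u3→Out (+1); total 4.
Path Res→u4→Out (+1); total 5.
Path Res→u7→Out (+1); total 6.
No residual Res→Out path; max flow = 6.
Certifying cut of size 6: {Res→Out, Res→u1, Res→u2, Res→u3, Res→u4, u7→Out}.

6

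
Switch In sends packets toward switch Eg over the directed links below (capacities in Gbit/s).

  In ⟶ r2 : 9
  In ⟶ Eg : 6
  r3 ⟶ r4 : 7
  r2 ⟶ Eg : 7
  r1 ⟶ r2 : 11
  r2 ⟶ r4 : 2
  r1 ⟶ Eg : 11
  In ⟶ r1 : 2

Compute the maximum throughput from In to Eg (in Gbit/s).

Augment In→Eg: bottleneck 6, flow now 6.
Augment In→r1→Eg: bottleneck 2, flow now 8.
Augment In→r2→Eg: bottleneck 7, flow now 15.
No augmenting path remains; maximum flow = 15.
In the residual graph, reachable from In: {In, r2, r4}.
Min-cut edges: In→r1 (2), In→Eg (6), r2→Eg (7); capacity 2 + 6 + 7 = 15.
This cut is saturated, so no flow can exceed 15.

15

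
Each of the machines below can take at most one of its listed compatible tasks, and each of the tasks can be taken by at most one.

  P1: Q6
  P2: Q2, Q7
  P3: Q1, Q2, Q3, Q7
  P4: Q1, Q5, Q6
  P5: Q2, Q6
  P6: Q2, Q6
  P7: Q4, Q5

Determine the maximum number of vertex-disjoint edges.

6

Unit-capacity flow: source→left, listed edges, right→sink; max matching = max flow.
Augmenting path P1→Q6 (+1); matched 1.
Augmenting path P2→Q2 (+1); matched 2.
Augmenting path P3→Q1 (+1); matched 3.
Augmenting path P4→Q5 (+1); matched 4.
Augmenting path P7→Q4 (+1); matched 5.
Augmenting path P5→Q2→P2→Q7 (+1); matched 6.
No augmenting path remains; maximum matching = 6.
König certificate: {P2, P3, P4, P7, Q2, Q6} is a vertex cover of size 6 (every listed pair touches it), so no matching can be larger.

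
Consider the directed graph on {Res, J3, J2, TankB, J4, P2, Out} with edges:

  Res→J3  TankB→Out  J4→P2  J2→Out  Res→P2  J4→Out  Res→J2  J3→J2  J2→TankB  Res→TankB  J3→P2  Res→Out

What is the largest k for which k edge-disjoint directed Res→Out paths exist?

Assign every edge capacity 1; by Menger, the answer equals the max flow.
Path Res→Out (+1); total 1.
Path Res→J2→Out (+1); total 2.
Path Res→TankB→Out (+1); total 3.
No residual Res→Out path; max flow = 3.
Certifying cut of size 3: {J2→Out, Res→Out, TankB→Out}.

3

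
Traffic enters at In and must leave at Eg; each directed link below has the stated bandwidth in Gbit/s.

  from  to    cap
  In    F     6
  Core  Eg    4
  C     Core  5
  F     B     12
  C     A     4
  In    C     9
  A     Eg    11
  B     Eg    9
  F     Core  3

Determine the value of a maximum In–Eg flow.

14

Augment In→C→A→Eg: bottleneck 4, flow now 4.
Augment In→C→Core→Eg: bottleneck 4, flow now 8.
Augment In→F→B→Eg: bottleneck 6, flow now 14.
No augmenting path remains; maximum flow = 14.
In the residual graph, reachable from In: {In, C, Core}.
Min-cut edges: In→F (6), C→A (4), Core→Eg (4); capacity 6 + 4 + 4 = 14.
This cut is saturated, so no flow can exceed 14.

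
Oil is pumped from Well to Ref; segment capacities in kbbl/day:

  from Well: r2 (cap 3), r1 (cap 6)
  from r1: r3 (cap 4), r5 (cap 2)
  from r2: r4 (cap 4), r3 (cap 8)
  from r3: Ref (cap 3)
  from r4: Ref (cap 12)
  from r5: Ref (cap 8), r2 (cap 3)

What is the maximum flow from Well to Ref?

Augment Well→r1→r3→Ref: bottleneck 3, flow now 3.
Augment Well→r1→r5→Ref: bottleneck 2, flow now 5.
Augment Well→r2→r4→Ref: bottleneck 3, flow now 8.
No augmenting path remains; maximum flow = 8.
In the residual graph, reachable from Well: {Well, r1, r3}.
Min-cut edges: Well→r2 (3), r1→r5 (2), r3→Ref (3); capacity 3 + 2 + 3 = 8.
This cut is saturated, so no flow can exceed 8.

8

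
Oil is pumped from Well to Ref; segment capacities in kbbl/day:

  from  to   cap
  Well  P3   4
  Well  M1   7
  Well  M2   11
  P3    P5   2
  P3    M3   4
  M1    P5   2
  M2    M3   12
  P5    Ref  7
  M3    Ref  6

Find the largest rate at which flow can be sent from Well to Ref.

10

Augment Well→P3→P5→Ref: bottleneck 2, flow now 2.
Augment Well→P3→M3→Ref: bottleneck 2, flow now 4.
Augment Well→M1→P5→Ref: bottleneck 2, flow now 6.
Augment Well→M2→M3→Ref: bottleneck 4, flow now 10.
No augmenting path remains; maximum flow = 10.
In the residual graph, reachable from Well: {Well, P3, M1, M2, M3}.
Min-cut edges: P3→P5 (2), M1→P5 (2), M3→Ref (6); capacity 2 + 2 + 6 = 10.
This cut is saturated, so no flow can exceed 10.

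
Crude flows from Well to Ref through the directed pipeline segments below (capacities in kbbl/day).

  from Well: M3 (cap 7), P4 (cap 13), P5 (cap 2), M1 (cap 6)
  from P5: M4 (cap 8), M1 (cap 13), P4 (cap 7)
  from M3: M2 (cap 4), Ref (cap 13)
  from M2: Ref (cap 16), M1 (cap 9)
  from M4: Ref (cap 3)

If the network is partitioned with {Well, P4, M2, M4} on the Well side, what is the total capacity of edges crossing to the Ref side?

Edges leaving {Well, P4, M2, M4}: Well→P5 (2), Well→M3 (7), Well→M1 (6), M2→M1 (9), M2→Ref (16), M4→Ref (3).
Cut capacity = 2 + 7 + 6 + 9 + 16 + 3 = 43.

43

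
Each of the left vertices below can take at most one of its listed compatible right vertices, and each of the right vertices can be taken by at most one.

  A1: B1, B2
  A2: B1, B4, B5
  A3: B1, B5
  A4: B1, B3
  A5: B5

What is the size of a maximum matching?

Unit-capacity flow: source→left, listed edges, right→sink; max matching = max flow.
Augmenting path A1→B1 (+1); matched 1.
Augmenting path A2→B4 (+1); matched 2.
Augmenting path A3→B5 (+1); matched 3.
Augmenting path A4→B3 (+1); matched 4.
Augmenting path A5→B5→A3→B1→A1→B2 (+1); matched 5.
No augmenting path remains; maximum matching = 5.
König certificate: {A1, A2, A3, A4, A5} is a vertex cover of size 5 (every listed pair touches it), so no matching can be larger.

5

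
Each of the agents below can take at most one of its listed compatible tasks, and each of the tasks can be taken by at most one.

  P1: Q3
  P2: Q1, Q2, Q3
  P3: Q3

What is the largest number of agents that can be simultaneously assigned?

Unit-capacity flow: source→left, listed edges, right→sink; max matching = max flow.
Augmenting path P1→Q3 (+1); matched 1.
Augmenting path P2→Q1 (+1); matched 2.
No augmenting path remains; maximum matching = 2.
König certificate: {P2, Q3} is a vertex cover of size 2 (every listed pair touches it), so no matching can be larger.

2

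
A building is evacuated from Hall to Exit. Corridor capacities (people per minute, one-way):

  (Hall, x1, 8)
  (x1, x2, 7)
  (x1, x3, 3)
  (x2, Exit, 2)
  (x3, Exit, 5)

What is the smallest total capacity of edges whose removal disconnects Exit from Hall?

Augment Hall→x1→x2→Exit: bottleneck 2, flow now 2.
Augment Hall→x1→x3→Exit: bottleneck 3, flow now 5.
No augmenting path remains; maximum flow = 5.
By max-flow min-cut, the minimum cut capacity equals the max flow.
In the residual graph, reachable from Hall: {Hall, x1, x2}.
Min-cut edges: x1→x3 (3), x2→Exit (2); capacity 3 + 2 = 5.

5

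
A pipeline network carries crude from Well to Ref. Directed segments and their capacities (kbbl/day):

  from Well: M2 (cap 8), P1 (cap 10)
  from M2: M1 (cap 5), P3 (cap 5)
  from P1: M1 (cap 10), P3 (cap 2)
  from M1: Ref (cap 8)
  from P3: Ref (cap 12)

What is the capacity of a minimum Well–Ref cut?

15

Augment Well→M2→M1→Ref: bottleneck 5, flow now 5.
Augment Well→M2→P3→Ref: bottleneck 3, flow now 8.
Augment Well→P1→M1→Ref: bottleneck 3, flow now 11.
Augment Well→P1→P3→Ref: bottleneck 2, flow now 13.
Augment Well→P1→M1→M2→P3→Ref: bottleneck 2, flow now 15. (uses reverse residual edge)
No augmenting path remains; maximum flow = 15.
By max-flow min-cut, the minimum cut capacity equals the max flow.
In the residual graph, reachable from Well: {Well, M2, P1, M1}.
Min-cut edges: M2→P3 (5), P1→P3 (2), M1→Ref (8); capacity 5 + 2 + 8 = 15.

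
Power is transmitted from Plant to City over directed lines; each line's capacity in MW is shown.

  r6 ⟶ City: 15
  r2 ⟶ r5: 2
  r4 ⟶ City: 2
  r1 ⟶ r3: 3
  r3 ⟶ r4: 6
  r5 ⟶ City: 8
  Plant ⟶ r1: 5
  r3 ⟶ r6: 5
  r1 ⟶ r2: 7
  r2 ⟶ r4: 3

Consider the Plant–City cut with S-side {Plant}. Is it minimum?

Yes — it is a minimum cut (capacity 5).

Given cut capacity: 5 = 5.
Augment Plant→r1→r2→r4→City: bottleneck 2, flow now 2.
Augment Plant→r1→r2→r5→City: bottleneck 2, flow now 4.
Augment Plant→r1→r3→r6→City: bottleneck 1, flow now 5.
No augmenting path remains; maximum flow = 5.
Cut capacity 5 equals the max flow, so it is a minimum cut.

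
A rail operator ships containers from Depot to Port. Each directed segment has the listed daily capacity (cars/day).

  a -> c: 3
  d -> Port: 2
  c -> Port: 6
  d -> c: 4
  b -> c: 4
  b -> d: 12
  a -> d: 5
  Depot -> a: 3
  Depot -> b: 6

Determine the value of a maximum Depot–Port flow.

8

Augment Depot→a→c→Port: bottleneck 3, flow now 3.
Augment Depot→b→c→Port: bottleneck 3, flow now 6.
Augment Depot→b→d→Port: bottleneck 2, flow now 8.
No augmenting path remains; maximum flow = 8.
In the residual graph, reachable from Depot: {Depot, a, b, c, d}.
Min-cut edges: c→Port (6), d→Port (2); capacity 6 + 2 = 8.
This cut is saturated, so no flow can exceed 8.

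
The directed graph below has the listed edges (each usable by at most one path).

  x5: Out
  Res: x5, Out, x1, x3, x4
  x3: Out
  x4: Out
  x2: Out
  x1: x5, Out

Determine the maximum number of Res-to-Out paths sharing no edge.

Assign every edge capacity 1; by Menger, the answer equals the max flow.
Path Res→Out (+1); total 1.
Path Res→x1→Out (+1); total 2.
Path Res→x3→Out (+1); total 3.
Path Res→x4→Out (+1); total 4.
Path Res→x5→Out (+1); total 5.
No residual Res→Out path; max flow = 5.
Certifying cut of size 5: {Res→Out, Res→x1, Res→x3, Res→x4, Res→x5}.

5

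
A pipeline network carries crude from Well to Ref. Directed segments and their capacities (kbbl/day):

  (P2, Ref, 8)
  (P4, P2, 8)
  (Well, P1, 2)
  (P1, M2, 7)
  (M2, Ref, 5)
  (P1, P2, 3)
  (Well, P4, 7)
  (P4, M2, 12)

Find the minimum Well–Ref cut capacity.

9

Augment Well→P4→M2→Ref: bottleneck 5, flow now 5.
Augment Well→P4→P2→Ref: bottleneck 2, flow now 7.
Augment Well→P1→P2→Ref: bottleneck 2, flow now 9.
No augmenting path remains; maximum flow = 9.
By max-flow min-cut, the minimum cut capacity equals the max flow.
In the residual graph, reachable from Well: {Well}.
Min-cut edges: Well→P4 (7), Well→P1 (2); capacity 7 + 2 = 9.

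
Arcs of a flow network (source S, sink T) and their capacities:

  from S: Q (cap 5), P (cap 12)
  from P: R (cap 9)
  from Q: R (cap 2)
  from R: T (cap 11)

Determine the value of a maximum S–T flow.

Augment S→P→R→T: bottleneck 9, flow now 9.
Augment S→Q→R→T: bottleneck 2, flow now 11.
No augmenting path remains; maximum flow = 11.
In the residual graph, reachable from S: {S, P, Q}.
Min-cut edges: P→R (9), Q→R (2); capacity 9 + 2 = 11.
This cut is saturated, so no flow can exceed 11.

11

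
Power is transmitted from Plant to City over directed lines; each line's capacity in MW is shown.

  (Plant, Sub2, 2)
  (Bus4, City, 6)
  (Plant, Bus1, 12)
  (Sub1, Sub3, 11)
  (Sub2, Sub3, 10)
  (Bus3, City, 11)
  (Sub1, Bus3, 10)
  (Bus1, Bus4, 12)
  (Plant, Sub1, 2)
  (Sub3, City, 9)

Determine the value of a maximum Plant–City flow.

10

Augment Plant→Sub1→Sub3→City: bottleneck 2, flow now 2.
Augment Plant→Sub2→Sub3→City: bottleneck 2, flow now 4.
Augment Plant→Bus1→Bus4→City: bottleneck 6, flow now 10.
No augmenting path remains; maximum flow = 10.
In the residual graph, reachable from Plant: {Plant, Bus1, Bus4}.
Min-cut edges: Plant→Sub1 (2), Plant→Sub2 (2), Bus4→City (6); capacity 2 + 2 + 6 = 10.
This cut is saturated, so no flow can exceed 10.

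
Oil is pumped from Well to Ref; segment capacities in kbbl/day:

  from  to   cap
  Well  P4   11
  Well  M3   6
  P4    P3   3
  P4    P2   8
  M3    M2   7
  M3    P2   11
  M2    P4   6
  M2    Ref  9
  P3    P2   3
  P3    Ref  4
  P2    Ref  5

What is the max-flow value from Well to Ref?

14

Augment Well→P4→P3→Ref: bottleneck 3, flow now 3.
Augment Well→P4→P2→Ref: bottleneck 5, flow now 8.
Augment Well→M3→M2→Ref: bottleneck 6, flow now 14.
No augmenting path remains; maximum flow = 14.
In the residual graph, reachable from Well: {Well, P4, P2}.
Min-cut edges: Well→M3 (6), P4→P3 (3), P2→Ref (5); capacity 6 + 3 + 5 = 14.
This cut is saturated, so no flow can exceed 14.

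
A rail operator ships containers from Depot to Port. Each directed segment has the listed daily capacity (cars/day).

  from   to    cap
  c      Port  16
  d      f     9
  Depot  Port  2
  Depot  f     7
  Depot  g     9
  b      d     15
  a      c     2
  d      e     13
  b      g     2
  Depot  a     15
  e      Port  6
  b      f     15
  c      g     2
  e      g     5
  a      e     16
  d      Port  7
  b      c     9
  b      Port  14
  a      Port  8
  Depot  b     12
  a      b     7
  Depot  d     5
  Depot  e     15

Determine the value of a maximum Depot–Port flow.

40

Augment Depot→Port: bottleneck 2, flow now 2.
Augment Depot→a→Port: bottleneck 8, flow now 10.
Augment Depot→b→Port: bottleneck 12, flow now 22.
Augment Depot→d→Port: bottleneck 5, flow now 27.
Augment Depot→e→Port: bottleneck 6, flow now 33.
Augment Depot→a→b→Port: bottleneck 2, flow now 35.
Augment Depot→a→c→Port: bottleneck 2, flow now 37.
Augment Depot→a→b→c→Port: bottleneck 3, flow now 40.
No augmenting path remains; maximum flow = 40.
In the residual graph, reachable from Depot: {Depot, e, f, g}.
Min-cut edges: Depot→a (15), Depot→b (12), Depot→d (5), Depot→Port (2), e→Port (6); capacity 15 + 12 + 5 + 2 + 6 = 40.
This cut is saturated, so no flow can exceed 40.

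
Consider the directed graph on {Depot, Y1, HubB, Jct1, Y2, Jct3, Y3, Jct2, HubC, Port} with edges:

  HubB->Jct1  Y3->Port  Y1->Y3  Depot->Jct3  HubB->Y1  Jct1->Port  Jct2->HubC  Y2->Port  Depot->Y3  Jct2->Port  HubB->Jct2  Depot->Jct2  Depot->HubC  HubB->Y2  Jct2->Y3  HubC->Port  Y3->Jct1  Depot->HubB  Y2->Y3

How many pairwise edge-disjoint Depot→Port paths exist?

4

Assign every edge capacity 1; by Menger, the answer equals the max flow.
Path Depot→Y3→Port (+1); total 1.
Path Depot→Jct2→Port (+1); total 2.
Path Depot→HubC→Port (+1); total 3.
Path Depot→HubB→Jct1→Port (+1); total 4.
No residual Depot→Port path; max flow = 4.
Certifying cut of size 4: {Depot→HubB, Depot→HubC, Depot→Jct2, Depot→Y3}.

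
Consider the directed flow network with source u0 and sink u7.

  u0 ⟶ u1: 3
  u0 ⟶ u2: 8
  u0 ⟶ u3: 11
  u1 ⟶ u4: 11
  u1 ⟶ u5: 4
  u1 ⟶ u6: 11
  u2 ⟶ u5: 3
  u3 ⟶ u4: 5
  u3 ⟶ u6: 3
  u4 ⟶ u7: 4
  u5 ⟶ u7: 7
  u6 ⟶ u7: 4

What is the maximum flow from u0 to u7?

Augment u0→u1→u4→u7: bottleneck 3, flow now 3.
Augment u0→u2→u5→u7: bottleneck 3, flow now 6.
Augment u0→u3→u4→u7: bottleneck 1, flow now 7.
Augment u0→u3→u6→u7: bottleneck 3, flow now 10.
Augment u0→u3→u4→u1→u5→u7: bottleneck 3, flow now 13. (uses reverse residual edge)
No augmenting path remains; maximum flow = 13.
In the residual graph, reachable from u0: {u0, u2, u3, u4}.
Min-cut edges: u0→u1 (3), u2→u5 (3), u3→u6 (3), u4→u7 (4); capacity 3 + 3 + 3 + 4 = 13.
This cut is saturated, so no flow can exceed 13.

13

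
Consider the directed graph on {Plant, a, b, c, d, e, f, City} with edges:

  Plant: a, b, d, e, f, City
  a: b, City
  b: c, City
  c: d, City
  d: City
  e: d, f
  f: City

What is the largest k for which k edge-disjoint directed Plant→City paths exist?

Assign every edge capacity 1; by Menger, the answer equals the max flow.
Path Plant→City (+1); total 1.
Path Plant→a→City (+1); total 2.
Path Plant→b→City (+1); total 3.
Path Plant→d→City (+1); total 4.
Path Plant→f→City (+1); total 5.
No residual Plant→City path; max flow = 5.
Certifying cut of size 5: {Plant→City, Plant→a, Plant→b, d→City, f→City}.

5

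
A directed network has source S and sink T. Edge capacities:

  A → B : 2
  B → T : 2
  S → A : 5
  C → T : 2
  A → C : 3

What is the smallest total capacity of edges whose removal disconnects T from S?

Augment S→A→B→T: bottleneck 2, flow now 2.
Augment S→A→C→T: bottleneck 2, flow now 4.
No augmenting path remains; maximum flow = 4.
By max-flow min-cut, the minimum cut capacity equals the max flow.
In the residual graph, reachable from S: {S, A, C}.
Min-cut edges: A→B (2), C→T (2); capacity 2 + 2 = 4.

4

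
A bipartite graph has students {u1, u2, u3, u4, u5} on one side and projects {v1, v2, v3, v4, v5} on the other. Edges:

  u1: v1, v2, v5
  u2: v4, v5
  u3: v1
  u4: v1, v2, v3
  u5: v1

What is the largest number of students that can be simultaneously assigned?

4

Unit-capacity flow: source→left, listed edges, right→sink; max matching = max flow.
Augmenting path u1→v1 (+1); matched 1.
Augmenting path u2→v4 (+1); matched 2.
Augmenting path u4→v2 (+1); matched 3.
Augmenting path u3→v1→u1→v5 (+1); matched 4.
No augmenting path remains; maximum matching = 4.
König certificate: {u1, u2, u4, v1} is a vertex cover of size 4 (every listed pair touches it), so no matching can be larger.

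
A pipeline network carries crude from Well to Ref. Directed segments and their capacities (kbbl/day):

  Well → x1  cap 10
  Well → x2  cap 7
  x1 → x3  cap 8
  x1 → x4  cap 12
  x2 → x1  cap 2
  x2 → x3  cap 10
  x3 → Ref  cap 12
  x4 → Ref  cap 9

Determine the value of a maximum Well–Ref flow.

Augment Well→x1→x3→Ref: bottleneck 8, flow now 8.
Augment Well→x1→x4→Ref: bottleneck 2, flow now 10.
Augment Well→x2→x3→Ref: bottleneck 4, flow now 14.
Augment Well→x2→x1→x4→Ref: bottleneck 2, flow now 16.
Augment Well→x2→x3→x1→x4→Ref: bottleneck 1, flow now 17. (uses reverse residual edge)
No augmenting path remains; maximum flow = 17.
In the residual graph, reachable from Well: {Well}.
Min-cut edges: Well→x1 (10), Well→x2 (7); capacity 10 + 7 = 17.
This cut is saturated, so no flow can exceed 17.

17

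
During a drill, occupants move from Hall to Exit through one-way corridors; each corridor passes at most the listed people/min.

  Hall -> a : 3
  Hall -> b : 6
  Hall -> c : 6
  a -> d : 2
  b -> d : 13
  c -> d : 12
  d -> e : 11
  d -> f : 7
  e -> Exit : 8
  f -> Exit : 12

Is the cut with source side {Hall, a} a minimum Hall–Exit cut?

Yes — it is a minimum cut (capacity 14).

Given cut capacity: 6 + 6 + 2 = 14.
Augment Hall→a→d→e→Exit: bottleneck 2, flow now 2.
Augment Hall→b→d→e→Exit: bottleneck 6, flow now 8.
Augment Hall→c→d→f→Exit: bottleneck 6, flow now 14.
No augmenting path remains; maximum flow = 14.
Cut capacity 14 equals the max flow, so it is a minimum cut.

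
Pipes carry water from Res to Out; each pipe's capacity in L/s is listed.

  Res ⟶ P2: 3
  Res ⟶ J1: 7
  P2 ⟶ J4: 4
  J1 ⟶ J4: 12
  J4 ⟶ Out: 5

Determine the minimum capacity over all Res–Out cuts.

5

Augment Res→P2→J4→Out: bottleneck 3, flow now 3.
Augment Res→J1→J4→Out: bottleneck 2, flow now 5.
No augmenting path remains; maximum flow = 5.
By max-flow min-cut, the minimum cut capacity equals the max flow.
In the residual graph, reachable from Res: {Res, P2, J1, J4}.
Min-cut edges: J4→Out (5); capacity 5 = 5.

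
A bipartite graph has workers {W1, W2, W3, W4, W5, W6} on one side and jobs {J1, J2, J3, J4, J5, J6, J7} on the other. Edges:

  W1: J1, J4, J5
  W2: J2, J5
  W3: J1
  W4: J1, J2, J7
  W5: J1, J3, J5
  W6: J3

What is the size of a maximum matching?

Unit-capacity flow: source→left, listed edges, right→sink; max matching = max flow.
Augmenting path W1→J1 (+1); matched 1.
Augmenting path W2→J2 (+1); matched 2.
Augmenting path W4→J7 (+1); matched 3.
Augmenting path W5→J3 (+1); matched 4.
Augmenting path W3→J1→W1→J4 (+1); matched 5.
Augmenting path W6→J3→W5→J5 (+1); matched 6.
No augmenting path remains; maximum matching = 6.
König certificate: {W1, W2, W3, W4, W5, W6} is a vertex cover of size 6 (every listed pair touches it), so no matching can be larger.

6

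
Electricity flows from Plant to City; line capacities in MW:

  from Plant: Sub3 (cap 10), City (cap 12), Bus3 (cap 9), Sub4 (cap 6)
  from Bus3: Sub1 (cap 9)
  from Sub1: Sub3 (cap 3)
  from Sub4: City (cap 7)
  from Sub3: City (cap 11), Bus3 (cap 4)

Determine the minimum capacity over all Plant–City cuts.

29

Augment Plant→City: bottleneck 12, flow now 12.
Augment Plant→Sub4→City: bottleneck 6, flow now 18.
Augment Plant→Sub3→City: bottleneck 10, flow now 28.
Augment Plant→Bus3→Sub1→Sub3→City: bottleneck 1, flow now 29.
No augmenting path remains; maximum flow = 29.
By max-flow min-cut, the minimum cut capacity equals the max flow.
In the residual graph, reachable from Plant: {Plant, Bus3, Sub1, Sub3}.
Min-cut edges: Plant→Sub4 (6), Plant→City (12), Sub3→City (11); capacity 6 + 12 + 11 = 29.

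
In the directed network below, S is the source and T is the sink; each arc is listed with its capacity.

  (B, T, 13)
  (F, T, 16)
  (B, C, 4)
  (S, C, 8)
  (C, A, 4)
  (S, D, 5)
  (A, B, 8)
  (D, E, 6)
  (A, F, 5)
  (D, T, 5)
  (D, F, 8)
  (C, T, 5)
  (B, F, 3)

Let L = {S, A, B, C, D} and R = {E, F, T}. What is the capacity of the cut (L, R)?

45

Edges leaving {S, A, B, C, D}: A→F (5), B→F (3), B→T (13), C→T (5), D→E (6), D→F (8), D→T (5).
Cut capacity = 5 + 3 + 13 + 5 + 6 + 8 + 5 = 45.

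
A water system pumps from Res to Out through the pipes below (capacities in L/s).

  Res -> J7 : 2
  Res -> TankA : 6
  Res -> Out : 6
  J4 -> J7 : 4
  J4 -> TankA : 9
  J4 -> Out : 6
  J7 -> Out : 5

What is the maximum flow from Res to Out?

8

Augment Res→Out: bottleneck 6, flow now 6.
Augment Res→J7→Out: bottleneck 2, flow now 8.
No augmenting path remains; maximum flow = 8.
In the residual graph, reachable from Res: {Res, TankA}.
Min-cut edges: Res→J7 (2), Res→Out (6); capacity 2 + 6 = 8.
This cut is saturated, so no flow can exceed 8.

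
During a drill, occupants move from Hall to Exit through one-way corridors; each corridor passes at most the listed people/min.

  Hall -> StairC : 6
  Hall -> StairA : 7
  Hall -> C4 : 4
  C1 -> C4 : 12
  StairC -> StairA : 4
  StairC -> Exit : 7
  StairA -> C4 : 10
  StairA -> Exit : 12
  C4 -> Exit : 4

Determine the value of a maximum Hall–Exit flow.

17

Augment Hall→StairC→Exit: bottleneck 6, flow now 6.
Augment Hall→StairA→Exit: bottleneck 7, flow now 13.
Augment Hall→C4→Exit: bottleneck 4, flow now 17.
No augmenting path remains; maximum flow = 17.
In the residual graph, reachable from Hall: {Hall}.
Min-cut edges: Hall→StairC (6), Hall→StairA (7), Hall→C4 (4); capacity 6 + 7 + 4 = 17.
This cut is saturated, so no flow can exceed 17.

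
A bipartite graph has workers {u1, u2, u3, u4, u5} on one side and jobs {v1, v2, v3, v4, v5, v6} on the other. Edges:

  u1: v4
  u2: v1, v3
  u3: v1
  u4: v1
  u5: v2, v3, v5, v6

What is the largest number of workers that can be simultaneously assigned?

Unit-capacity flow: source→left, listed edges, right→sink; max matching = max flow.
Augmenting path u1→v4 (+1); matched 1.
Augmenting path u2→v1 (+1); matched 2.
Augmenting path u5→v2 (+1); matched 3.
Augmenting path u3→v1→u2→v3 (+1); matched 4.
No augmenting path remains; maximum matching = 4.
König certificate: {u1, u2, u5, v1} is a vertex cover of size 4 (every listed pair touches it), so no matching can be larger.

4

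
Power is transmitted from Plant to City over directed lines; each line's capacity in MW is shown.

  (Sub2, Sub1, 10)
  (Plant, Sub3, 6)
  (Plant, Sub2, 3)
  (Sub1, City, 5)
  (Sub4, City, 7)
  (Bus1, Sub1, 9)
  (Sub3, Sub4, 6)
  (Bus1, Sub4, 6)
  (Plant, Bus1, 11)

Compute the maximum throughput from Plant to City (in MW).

12

Augment Plant→Sub3→Sub4→City: bottleneck 6, flow now 6.
Augment Plant→Sub2→Sub1→City: bottleneck 3, flow now 9.
Augment Plant→Bus1→Sub1→City: bottleneck 2, flow now 11.
Augment Plant→Bus1→Sub4→City: bottleneck 1, flow now 12.
No augmenting path remains; maximum flow = 12.
In the residual graph, reachable from Plant: {Plant, Sub3, Sub2, Bus1, Sub1, Sub4}.
Min-cut edges: Sub1→City (5), Sub4→City (7); capacity 5 + 7 = 12.
This cut is saturated, so no flow can exceed 12.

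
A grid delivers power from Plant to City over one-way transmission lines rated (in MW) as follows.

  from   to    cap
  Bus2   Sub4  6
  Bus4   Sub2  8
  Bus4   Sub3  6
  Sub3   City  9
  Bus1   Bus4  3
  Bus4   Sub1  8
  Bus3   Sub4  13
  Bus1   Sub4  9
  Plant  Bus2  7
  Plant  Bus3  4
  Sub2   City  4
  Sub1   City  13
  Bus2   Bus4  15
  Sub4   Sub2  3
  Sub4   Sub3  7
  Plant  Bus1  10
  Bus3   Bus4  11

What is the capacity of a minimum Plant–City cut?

Augment Plant→Bus2→Bus4→Sub3→City: bottleneck 6, flow now 6.
Augment Plant→Bus2→Bus4→Sub2→City: bottleneck 1, flow now 7.
Augment Plant→Bus3→Bus4→Sub2→City: bottleneck 3, flow now 10.
Augment Plant→Bus3→Bus4→Sub1→City: bottleneck 1, flow now 11.
Augment Plant→Bus1→Bus4→Sub1→City: bottleneck 3, flow now 14.
Augment Plant→Bus1→Sub4→Sub3→City: bottleneck 3, flow now 17.
Augment Plant→Bus1→Sub4→Sub3→Bus4→Sub1→City: bottleneck 4, flow now 21. (uses reverse residual edge)
No augmenting path remains; maximum flow = 21.
By max-flow min-cut, the minimum cut capacity equals the max flow.
In the residual graph, reachable from Plant: {Plant}.
Min-cut edges: Plant→Bus2 (7), Plant→Bus3 (4), Plant→Bus1 (10); capacity 7 + 4 + 10 = 21.

21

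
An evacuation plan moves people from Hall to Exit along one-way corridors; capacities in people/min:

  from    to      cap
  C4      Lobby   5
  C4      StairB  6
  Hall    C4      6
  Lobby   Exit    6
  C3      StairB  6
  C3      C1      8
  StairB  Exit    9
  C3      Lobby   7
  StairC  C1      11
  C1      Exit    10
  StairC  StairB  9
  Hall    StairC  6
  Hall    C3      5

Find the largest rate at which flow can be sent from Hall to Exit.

17

Augment Hall→C3→Lobby→Exit: bottleneck 5, flow now 5.
Augment Hall→StairC→StairB→Exit: bottleneck 6, flow now 11.
Augment Hall→C4→Lobby→Exit: bottleneck 1, flow now 12.
Augment Hall→C4→StairB→Exit: bottleneck 3, flow now 15.
Augment Hall→C4→Lobby→C3→C1→Exit: bottleneck 2, flow now 17. (uses reverse residual edge)
No augmenting path remains; maximum flow = 17.
In the residual graph, reachable from Hall: {Hall}.
Min-cut edges: Hall→C3 (5), Hall→StairC (6), Hall→C4 (6); capacity 5 + 6 + 6 = 17.
This cut is saturated, so no flow can exceed 17.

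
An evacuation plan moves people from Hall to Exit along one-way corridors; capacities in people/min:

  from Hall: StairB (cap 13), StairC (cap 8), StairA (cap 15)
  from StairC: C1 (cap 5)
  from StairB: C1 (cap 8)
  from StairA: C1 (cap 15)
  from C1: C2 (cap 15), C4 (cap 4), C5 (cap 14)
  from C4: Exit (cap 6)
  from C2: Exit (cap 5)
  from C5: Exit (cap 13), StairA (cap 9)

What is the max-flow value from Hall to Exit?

Augment Hall→StairC→C1→C4→Exit: bottleneck 4, flow now 4.
Augment Hall→StairC→C1→C2→Exit: bottleneck 1, flow now 5.
Augment Hall→StairB→C1→C2→Exit: bottleneck 4, flow now 9.
Augment Hall→StairB→C1→C5→Exit: bottleneck 4, flow now 13.
Augment Hall→StairA→C1→C5→Exit: bottleneck 9, flow now 22.
No augmenting path remains; maximum flow = 22.
In the residual graph, reachable from Hall: {Hall, StairC, StairB, StairA, C1, C2, C5}.
Min-cut edges: C1→C4 (4), C2→Exit (5), C5→Exit (13); capacity 4 + 5 + 13 = 22.
This cut is saturated, so no flow can exceed 22.

22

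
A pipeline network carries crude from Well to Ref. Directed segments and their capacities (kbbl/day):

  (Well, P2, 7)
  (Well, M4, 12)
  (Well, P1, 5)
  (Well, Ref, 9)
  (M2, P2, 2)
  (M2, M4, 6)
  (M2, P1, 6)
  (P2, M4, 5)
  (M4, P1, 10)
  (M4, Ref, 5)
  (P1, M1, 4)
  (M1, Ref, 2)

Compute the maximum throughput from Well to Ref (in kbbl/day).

Augment Well→Ref: bottleneck 9, flow now 9.
Augment Well→M4→Ref: bottleneck 5, flow now 14.
Augment Well→P1→M1→Ref: bottleneck 2, flow now 16.
No augmenting path remains; maximum flow = 16.
In the residual graph, reachable from Well: {Well, P2, M4, P1, M1}.
Min-cut edges: Well→Ref (9), M4→Ref (5), M1→Ref (2); capacity 9 + 5 + 2 = 16.
This cut is saturated, so no flow can exceed 16.

16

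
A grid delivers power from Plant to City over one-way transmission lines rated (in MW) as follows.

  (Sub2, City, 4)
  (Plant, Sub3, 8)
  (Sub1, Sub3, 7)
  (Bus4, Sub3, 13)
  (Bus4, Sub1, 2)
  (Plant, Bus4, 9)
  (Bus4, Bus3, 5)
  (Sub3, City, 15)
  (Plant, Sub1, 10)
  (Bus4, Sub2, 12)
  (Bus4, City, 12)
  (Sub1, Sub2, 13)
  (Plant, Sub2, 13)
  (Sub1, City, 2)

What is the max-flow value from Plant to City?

Augment Plant→Sub1→City: bottleneck 2, flow now 2.
Augment Plant→Bus4→City: bottleneck 9, flow now 11.
Augment Plant→Sub3→City: bottleneck 8, flow now 19.
Augment Plant→Sub2→City: bottleneck 4, flow now 23.
Augment Plant→Sub1→Sub3→City: bottleneck 7, flow now 30.
No augmenting path remains; maximum flow = 30.
In the residual graph, reachable from Plant: {Plant, Sub1, Sub2}.
Min-cut edges: Plant→Bus4 (9), Plant→Sub3 (8), Sub1→Sub3 (7), Sub1→City (2), Sub2→City (4); capacity 9 + 8 + 7 + 2 + 4 = 30.
This cut is saturated, so no flow can exceed 30.

30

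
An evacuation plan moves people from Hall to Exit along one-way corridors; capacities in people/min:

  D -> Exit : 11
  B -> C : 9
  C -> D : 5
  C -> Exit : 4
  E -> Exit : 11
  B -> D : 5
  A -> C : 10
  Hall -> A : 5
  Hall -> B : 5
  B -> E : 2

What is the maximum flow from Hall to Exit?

10

Augment Hall→A→C→Exit: bottleneck 4, flow now 4.
Augment Hall→B→D→Exit: bottleneck 5, flow now 9.
Augment Hall→A→C→D→Exit: bottleneck 1, flow now 10.
No augmenting path remains; maximum flow = 10.
In the residual graph, reachable from Hall: {Hall}.
Min-cut edges: Hall→A (5), Hall→B (5); capacity 5 + 5 = 10.
This cut is saturated, so no flow can exceed 10.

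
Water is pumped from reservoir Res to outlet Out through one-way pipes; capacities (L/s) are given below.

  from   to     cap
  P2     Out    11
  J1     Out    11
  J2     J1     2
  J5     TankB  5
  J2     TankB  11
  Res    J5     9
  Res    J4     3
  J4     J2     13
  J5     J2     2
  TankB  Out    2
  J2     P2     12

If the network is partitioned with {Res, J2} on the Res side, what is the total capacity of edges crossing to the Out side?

Edges leaving {Res, J2}: Res→J4 (3), Res→J5 (9), J2→TankB (11), J2→P2 (12), J2→J1 (2).
Cut capacity = 3 + 9 + 11 + 12 + 2 = 37.

37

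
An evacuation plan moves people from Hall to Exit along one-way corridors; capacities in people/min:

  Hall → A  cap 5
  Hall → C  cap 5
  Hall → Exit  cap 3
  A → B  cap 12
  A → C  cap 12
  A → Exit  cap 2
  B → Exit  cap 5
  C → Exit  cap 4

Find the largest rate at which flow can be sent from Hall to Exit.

12

Augment Hall→Exit: bottleneck 3, flow now 3.
Augment Hall→A→Exit: bottleneck 2, flow now 5.
Augment Hall→C→Exit: bottleneck 4, flow now 9.
Augment Hall→A→B→Exit: bottleneck 3, flow now 12.
No augmenting path remains; maximum flow = 12.
In the residual graph, reachable from Hall: {Hall, C}.
Min-cut edges: Hall→A (5), Hall→Exit (3), C→Exit (4); capacity 5 + 3 + 4 = 12.
This cut is saturated, so no flow can exceed 12.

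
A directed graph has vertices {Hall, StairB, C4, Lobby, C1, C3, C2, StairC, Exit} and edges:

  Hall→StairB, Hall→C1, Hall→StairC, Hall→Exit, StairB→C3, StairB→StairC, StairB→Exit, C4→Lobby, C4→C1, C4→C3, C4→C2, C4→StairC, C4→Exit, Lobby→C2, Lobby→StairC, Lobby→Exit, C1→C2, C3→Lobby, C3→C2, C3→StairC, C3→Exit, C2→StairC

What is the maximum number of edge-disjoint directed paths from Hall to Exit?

2

Assign every edge capacity 1; by Menger, the answer equals the max flow.
Path Hall→Exit (+1); total 1.
Path Hall→StairB→Exit (+1); total 2.
No residual Hall→Exit path; max flow = 2.
Certifying cut of size 2: {Hall→Exit, Hall→StairB}.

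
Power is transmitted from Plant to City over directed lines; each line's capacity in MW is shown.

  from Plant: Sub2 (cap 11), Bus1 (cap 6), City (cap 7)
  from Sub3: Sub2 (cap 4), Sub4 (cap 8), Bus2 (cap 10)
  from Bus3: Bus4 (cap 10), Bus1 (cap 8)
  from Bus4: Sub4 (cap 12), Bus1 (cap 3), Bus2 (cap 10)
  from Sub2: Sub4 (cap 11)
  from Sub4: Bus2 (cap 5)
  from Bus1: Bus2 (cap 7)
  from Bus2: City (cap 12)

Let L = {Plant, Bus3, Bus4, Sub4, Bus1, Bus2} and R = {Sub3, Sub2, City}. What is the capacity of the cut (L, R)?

30

Edges leaving {Plant, Bus3, Bus4, Sub4, Bus1, Bus2}: Plant→Sub2 (11), Plant→City (7), Bus2→City (12).
Cut capacity = 11 + 7 + 12 = 30.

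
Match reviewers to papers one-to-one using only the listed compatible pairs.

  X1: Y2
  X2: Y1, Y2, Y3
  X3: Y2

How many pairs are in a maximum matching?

Unit-capacity flow: source→left, listed edges, right→sink; max matching = max flow.
Augmenting path X1→Y2 (+1); matched 1.
Augmenting path X2→Y1 (+1); matched 2.
No augmenting path remains; maximum matching = 2.
König certificate: {X2, Y2} is a vertex cover of size 2 (every listed pair touches it), so no matching can be larger.

2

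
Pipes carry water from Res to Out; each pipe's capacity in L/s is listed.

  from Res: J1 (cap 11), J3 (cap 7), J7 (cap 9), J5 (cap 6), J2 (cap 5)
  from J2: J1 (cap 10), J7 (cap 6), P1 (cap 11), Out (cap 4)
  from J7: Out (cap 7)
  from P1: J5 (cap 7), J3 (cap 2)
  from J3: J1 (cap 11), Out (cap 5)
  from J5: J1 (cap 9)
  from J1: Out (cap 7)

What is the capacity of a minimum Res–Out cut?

Augment Res→J2→Out: bottleneck 4, flow now 4.
Augment Res→J7→Out: bottleneck 7, flow now 11.
Augment Res→J3→Out: bottleneck 5, flow now 16.
Augment Res→J1→Out: bottleneck 7, flow now 23.
No augmenting path remains; maximum flow = 23.
By max-flow min-cut, the minimum cut capacity equals the max flow.
In the residual graph, reachable from Res: {Res, J2, J7, P1, J3, J5, J1}.
Min-cut edges: J2→Out (4), J7→Out (7), J3→Out (5), J1→Out (7); capacity 4 + 7 + 5 + 7 = 23.

23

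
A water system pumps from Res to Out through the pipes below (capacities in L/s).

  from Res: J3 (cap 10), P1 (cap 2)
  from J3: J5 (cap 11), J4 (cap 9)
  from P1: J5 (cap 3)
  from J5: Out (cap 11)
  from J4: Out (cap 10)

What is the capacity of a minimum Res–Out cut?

Augment Res→J3→J5→Out: bottleneck 10, flow now 10.
Augment Res→P1→J5→Out: bottleneck 1, flow now 11.
Augment Res→P1→J5→J3→J4→Out: bottleneck 1, flow now 12. (uses reverse residual edge)
No augmenting path remains; maximum flow = 12.
By max-flow min-cut, the minimum cut capacity equals the max flow.
In the residual graph, reachable from Res: {Res}.
Min-cut edges: Res→J3 (10), Res→P1 (2); capacity 10 + 2 = 12.

12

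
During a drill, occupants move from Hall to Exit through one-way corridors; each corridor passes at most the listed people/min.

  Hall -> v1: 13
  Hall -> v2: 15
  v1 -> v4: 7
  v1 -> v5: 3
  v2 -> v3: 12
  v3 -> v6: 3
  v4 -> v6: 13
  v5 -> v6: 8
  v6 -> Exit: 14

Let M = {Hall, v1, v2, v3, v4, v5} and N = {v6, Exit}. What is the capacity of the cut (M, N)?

24

Edges leaving {Hall, v1, v2, v3, v4, v5}: v3→v6 (3), v4→v6 (13), v5→v6 (8).
Cut capacity = 3 + 13 + 8 = 24.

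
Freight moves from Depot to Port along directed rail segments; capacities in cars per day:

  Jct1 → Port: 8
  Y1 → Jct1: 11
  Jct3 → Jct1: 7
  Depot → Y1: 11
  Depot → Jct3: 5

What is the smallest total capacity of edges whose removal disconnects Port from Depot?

8

Augment Depot→Jct3→Jct1→Port: bottleneck 5, flow now 5.
Augment Depot→Y1→Jct1→Port: bottleneck 3, flow now 8.
No augmenting path remains; maximum flow = 8.
By max-flow min-cut, the minimum cut capacity equals the max flow.
In the residual graph, reachable from Depot: {Depot, Jct3, Y1, Jct1}.
Min-cut edges: Jct1→Port (8); capacity 8 = 8.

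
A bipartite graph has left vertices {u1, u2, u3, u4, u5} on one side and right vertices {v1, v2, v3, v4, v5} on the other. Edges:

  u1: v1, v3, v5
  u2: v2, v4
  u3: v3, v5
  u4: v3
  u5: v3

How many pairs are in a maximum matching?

4

Unit-capacity flow: source→left, listed edges, right→sink; max matching = max flow.
Augmenting path u1→v1 (+1); matched 1.
Augmenting path u2→v2 (+1); matched 2.
Augmenting path u3→v3 (+1); matched 3.
Augmenting path u4→v3→u3→v5 (+1); matched 4.
No augmenting path remains; maximum matching = 4.
König certificate: {u1, u2, u3, v3} is a vertex cover of size 4 (every listed pair touches it), so no matching can be larger.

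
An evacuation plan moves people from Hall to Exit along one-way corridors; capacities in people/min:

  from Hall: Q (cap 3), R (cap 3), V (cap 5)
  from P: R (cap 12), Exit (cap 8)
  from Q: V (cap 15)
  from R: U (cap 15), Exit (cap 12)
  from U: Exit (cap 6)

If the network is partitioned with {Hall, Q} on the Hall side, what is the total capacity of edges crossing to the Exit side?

23

Edges leaving {Hall, Q}: Hall→R (3), Hall→V (5), Q→V (15).
Cut capacity = 3 + 5 + 15 = 23.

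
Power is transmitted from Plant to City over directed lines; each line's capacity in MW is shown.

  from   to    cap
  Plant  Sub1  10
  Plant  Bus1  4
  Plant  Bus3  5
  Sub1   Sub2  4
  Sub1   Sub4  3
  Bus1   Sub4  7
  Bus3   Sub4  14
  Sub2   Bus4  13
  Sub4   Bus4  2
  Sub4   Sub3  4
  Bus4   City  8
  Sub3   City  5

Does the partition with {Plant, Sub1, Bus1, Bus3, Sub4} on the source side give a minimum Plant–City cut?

Yes — it is a minimum cut (capacity 10).

Given cut capacity: 4 + 2 + 4 = 10.
Augment Plant→Sub1→Sub2→Bus4→City: bottleneck 4, flow now 4.
Augment Plant→Sub1→Sub4→Bus4→City: bottleneck 2, flow now 6.
Augment Plant→Sub1→Sub4→Sub3→City: bottleneck 1, flow now 7.
Augment Plant→Bus1→Sub4→Sub3→City: bottleneck 3, flow now 10.
No augmenting path remains; maximum flow = 10.
Cut capacity 10 equals the max flow, so it is a minimum cut.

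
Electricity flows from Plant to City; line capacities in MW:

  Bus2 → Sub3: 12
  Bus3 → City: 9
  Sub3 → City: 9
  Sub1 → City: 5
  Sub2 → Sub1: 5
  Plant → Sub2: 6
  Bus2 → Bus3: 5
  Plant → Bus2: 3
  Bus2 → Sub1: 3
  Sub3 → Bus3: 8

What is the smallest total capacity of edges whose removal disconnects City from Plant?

8

Augment Plant→Bus2→Sub1→City: bottleneck 3, flow now 3.
Augment Plant→Sub2→Sub1→City: bottleneck 2, flow now 5.
Augment Plant→Sub2→Sub1→Bus2→Bus3→City: bottleneck 3, flow now 8. (uses reverse residual edge)
No augmenting path remains; maximum flow = 8.
By max-flow min-cut, the minimum cut capacity equals the max flow.
In the residual graph, reachable from Plant: {Plant, Sub2}.
Min-cut edges: Plant→Bus2 (3), Sub2→Sub1 (5); capacity 3 + 5 = 8.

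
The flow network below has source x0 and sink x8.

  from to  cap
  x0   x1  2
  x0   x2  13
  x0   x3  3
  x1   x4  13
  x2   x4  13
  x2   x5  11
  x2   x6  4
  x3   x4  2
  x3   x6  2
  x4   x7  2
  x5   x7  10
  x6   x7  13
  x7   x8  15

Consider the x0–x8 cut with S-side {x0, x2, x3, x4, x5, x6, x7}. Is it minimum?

Given cut capacity: 2 + 15 = 17.
Augment x0→x1→x4→x7→x8: bottleneck 2, flow now 2.
Augment x0→x2→x5→x7→x8: bottleneck 10, flow now 12.
Augment x0→x2→x6→x7→x8: bottleneck 3, flow now 15.
No augmenting path remains; maximum flow = 15.
In the residual graph, reachable from x0: {x0, x1, x2, x3, x4, x5, x6, x7}.
Min-cut edges: x7→x8 (15); capacity 15 = 15.
Cut capacity 17 exceeds the max flow 15, so it is not minimum.

No — its capacity is 17, but the minimum cut has capacity 15.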